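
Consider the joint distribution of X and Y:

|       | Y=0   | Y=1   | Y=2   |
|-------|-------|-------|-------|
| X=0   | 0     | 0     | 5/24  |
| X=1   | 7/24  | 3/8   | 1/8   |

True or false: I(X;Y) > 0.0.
Marginal P(X) (row sums):
  P(X=0) = 0 + 0 + 5/24 = 5/24
  P(X=1) = 7/24 + 3/8 + 1/8 = 19/24
Marginal P(Y) (column sums):
  P(Y=0) = 0 + 7/24 = 7/24
  P(Y=1) = 0 + 3/8 = 3/8
  P(Y=2) = 5/24 + 1/8 = 1/3

H(X) = -[(5/24)·log₂(5/24) + (19/24)·log₂(19/24)]
  = 0.4715 + 0.2668
  = 0.7383 bits
H(Y) = -[(7/24)·log₂(7/24) + (3/8)·log₂(3/8) + (1/3)·log₂(1/3)]
  = 0.5185 + 0.5306 + 0.5283
  = 1.5774 bits
H(X,Y) = -[(5/24)·log₂(5/24) + (7/24)·log₂(7/24) + (3/8)·log₂(3/8) + (1/8)·log₂(1/8)]
  = 0.4715 + 0.5185 + 0.5306 + 0.3750
  = 1.8956 bits

I(X;Y) = H(X) + H(Y) - H(X,Y)
  = 0.7383 + 1.5774 - 1.8956
  = 0.4201 bits

True. I(X;Y) = 0.4201 bits, which is > 0.0 bits.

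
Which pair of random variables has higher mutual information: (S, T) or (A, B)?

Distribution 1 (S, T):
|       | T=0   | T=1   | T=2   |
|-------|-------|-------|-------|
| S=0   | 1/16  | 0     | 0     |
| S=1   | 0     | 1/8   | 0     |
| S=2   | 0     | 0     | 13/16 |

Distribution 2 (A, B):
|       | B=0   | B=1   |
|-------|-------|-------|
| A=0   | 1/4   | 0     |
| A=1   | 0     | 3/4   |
Distribution 1 (S, T):
Marginal P(S) (row sums):
  P(S=0) = 1/16 + 0 + 0 = 1/16
  P(S=1) = 0 + 1/8 + 0 = 1/8
  P(S=2) = 0 + 0 + 13/16 = 13/16
Marginal P(T) (column sums):
  P(T=0) = 1/16 + 0 + 0 = 1/16
  P(T=1) = 0 + 1/8 + 0 = 1/8
  P(T=2) = 0 + 0 + 13/16 = 13/16

H(S) = -[(1/16)·log₂(1/16) + (1/8)·log₂(1/8) + (13/16)·log₂(13/16)]
  = 0.2500 + 0.3750 + 0.2434
  = 0.8684 bits
H(T) = -[(1/16)·log₂(1/16) + (1/8)·log₂(1/8) + (13/16)·log₂(13/16)]
  = 0.2500 + 0.3750 + 0.2434
  = 0.8684 bits
H(S,T) = -[(1/16)·log₂(1/16) + (1/8)·log₂(1/8) + (13/16)·log₂(13/16)]
  = 0.2500 + 0.3750 + 0.2434
  = 0.8684 bits

I(S;T) = H(S) + H(T) - H(S,T)
  = 0.8684 + 0.8684 - 0.8684
  = 0.8684 bits

Distribution 2 (A, B):
Marginal P(A) (row sums):
  P(A=0) = 1/4 + 0 = 1/4
  P(A=1) = 0 + 3/4 = 3/4
Marginal P(B) (column sums):
  P(B=0) = 1/4 + 0 = 1/4
  P(B=1) = 0 + 3/4 = 3/4

H(A) = -[(1/4)·log₂(1/4) + (3/4)·log₂(3/4)]
  = 0.5000 + 0.3113
  = 0.8113 bits
H(B) = -[(1/4)·log₂(1/4) + (3/4)·log₂(3/4)]
  = 0.5000 + 0.3113
  = 0.8113 bits
H(A,B) = -[(1/4)·log₂(1/4) + (3/4)·log₂(3/4)]
  = 0.5000 + 0.3113
  = 0.8113 bits

I(A;B) = H(A) + H(B) - H(A,B)
  = 0.8113 + 0.8113 - 0.8113
  = 0.8113 bits

I(S;T) = 0.8684 bits > I(A;B) = 0.8113 bits, so (S, T) has the higher mutual information (stronger dependence).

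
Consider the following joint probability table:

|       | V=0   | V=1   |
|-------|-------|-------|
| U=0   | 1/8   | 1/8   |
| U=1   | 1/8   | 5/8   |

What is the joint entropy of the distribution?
H(U,V) = -Σ P(U,V) log₂ P(U,V), summed over the non-zero cells:
H(U,V) = -[(1/8)·log₂(1/8) + (1/8)·log₂(1/8) + (1/8)·log₂(1/8) + (5/8)·log₂(5/8)]
  = 0.3750 + 0.3750 + 0.3750 + 0.4238
  = 1.5488 bits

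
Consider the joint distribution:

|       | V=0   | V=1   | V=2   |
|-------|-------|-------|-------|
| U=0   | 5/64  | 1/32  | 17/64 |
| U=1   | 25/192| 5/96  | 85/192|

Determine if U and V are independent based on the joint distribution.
Marginal P(U) (row sums):
  P(U=0) = 5/64 + 1/32 + 17/64 = 3/8
  P(U=1) = 25/192 + 5/96 + 85/192 = 5/8
Marginal P(V) (column sums):
  P(V=0) = 5/64 + 25/192 = 5/24
  P(V=1) = 1/32 + 5/96 = 1/12
  P(V=2) = 17/64 + 85/192 = 17/24

U and V are independent iff P(U=i,V=j) = P(U=i)·P(V=j) for every cell.
  P(U=0)·P(V=0) = 3/8 × 5/24 = 5/64 = P(U=0,V=0) ✓
  P(U=0)·P(V=1) = 3/8 × 1/12 = 1/32 = P(U=0,V=1) ✓
  P(U=0)·P(V=2) = 3/8 × 17/24 = 17/64 = P(U=0,V=2) ✓
  P(U=1)·P(V=0) = 5/8 × 5/24 = 25/192 = P(U=1,V=0) ✓
  P(U=1)·P(V=1) = 5/8 × 1/12 = 5/96 = P(U=1,V=1) ✓
  P(U=1)·P(V=2) = 5/8 × 17/24 = 85/192 = P(U=1,V=2) ✓

Yes, U and V are independent: every cell factors, so I(U;V) = 0 bits.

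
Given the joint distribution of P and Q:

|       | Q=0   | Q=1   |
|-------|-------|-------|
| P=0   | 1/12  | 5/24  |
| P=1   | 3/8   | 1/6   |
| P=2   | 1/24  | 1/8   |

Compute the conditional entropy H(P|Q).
Marginal P(Q) (column sums):
  P(Q=0) = 1/12 + 3/8 + 1/24 = 1/2
  P(Q=1) = 5/24 + 1/6 + 1/8 = 1/2

H(P|Q) = -Σ P(P,Q)·log₂ P(P|Q), where P(P|Q) = P(P,Q) / P(Q)
  (P=0,Q=0): P(P|Q) = (1/12)/(1/2) = 1/6;  -(1/12)·log₂(1/6) = 0.2154
  (P=0,Q=1): P(P|Q) = (5/24)/(1/2) = 5/12;  -(5/24)·log₂(5/12) = 0.2631
  (P=1,Q=0): P(P|Q) = (3/8)/(1/2) = 3/4;  -(3/8)·log₂(3/4) = 0.1556
  (P=1,Q=1): P(P|Q) = (1/6)/(1/2) = 1/3;  -(1/6)·log₂(1/3) = 0.2642
  (P=2,Q=0): P(P|Q) = (1/24)/(1/2) = 1/12;  -(1/24)·log₂(1/12) = 0.1494
  (P=2,Q=1): P(P|Q) = (1/8)/(1/2) = 1/4;  -(1/8)·log₂(1/4) = 0.2500
H(P|Q) = 0.2154 + 0.2631 + 0.1556 + 0.2642 + 0.1494 + 0.2500
  = 1.2977 bits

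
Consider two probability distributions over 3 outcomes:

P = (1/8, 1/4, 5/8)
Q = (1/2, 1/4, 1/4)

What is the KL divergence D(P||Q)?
D(P||Q) = Σ P(i) log₂(P(i)/Q(i))
  i=0: (1/8) × log₂((1/8)/(1/2)) = (1/8) × log₂(1/4) = -0.2500
  i=1: (1/4) × log₂((1/4)/(1/4)) = (1/4) × log₂(1) = 0.0000
  i=2: (5/8) × log₂((5/8)/(1/4)) = (5/8) × log₂(5/2) = 0.8262
D(P||Q) = -0.2500 + 0.0000 + 0.8262
  = 0.5762 bits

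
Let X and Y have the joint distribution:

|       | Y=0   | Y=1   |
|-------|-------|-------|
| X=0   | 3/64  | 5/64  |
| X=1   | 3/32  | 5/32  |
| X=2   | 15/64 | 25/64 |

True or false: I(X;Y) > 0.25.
Marginal P(X) (row sums):
  P(X=0) = 3/64 + 5/64 = 1/8
  P(X=1) = 3/32 + 5/32 = 1/4
  P(X=2) = 15/64 + 25/64 = 5/8
Marginal P(Y) (column sums):
  P(Y=0) = 3/64 + 3/32 + 15/64 = 3/8
  P(Y=1) = 5/64 + 5/32 + 25/64 = 5/8

H(X) = -[(1/8)·log₂(1/8) + (1/4)·log₂(1/4) + (5/8)·log₂(5/8)]
  = 0.3750 + 0.5000 + 0.4238
  = 1.2988 bits
H(Y) = -[(3/8)·log₂(3/8) + (5/8)·log₂(5/8)]
  = 0.5306 + 0.4238
  = 0.9544 bits
H(X,Y) = -[(3/64)·log₂(3/64) + (5/64)·log₂(5/64) + (3/32)·log₂(3/32) + (5/32)·log₂(5/32) + (15/64)·log₂(15/64) + (25/64)·log₂(25/64)]
  = 0.2070 + 0.2873 + 0.3202 + 0.4184 + 0.4906 + 0.5297
  = 2.2532 bits

I(X;Y) = H(X) + H(Y) - H(X,Y)
  = 1.2988 + 0.9544 - 2.2532
  = 0.0000 bits

False. I(X;Y) = 0.0000 bits, which is ≤ 0.25 bits.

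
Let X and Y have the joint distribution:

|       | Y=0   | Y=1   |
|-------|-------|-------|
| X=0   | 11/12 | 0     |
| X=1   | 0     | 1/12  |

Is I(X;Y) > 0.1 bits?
Marginal P(X) (row sums):
  P(X=0) = 11/12 + 0 = 11/12
  P(X=1) = 0 + 1/12 = 1/12
Marginal P(Y) (column sums):
  P(Y=0) = 11/12 + 0 = 11/12
  P(Y=1) = 0 + 1/12 = 1/12

H(X) = -[(11/12)·log₂(11/12) + (1/12)·log₂(1/12)]
  = 0.1151 + 0.2987
  = 0.4138 bits
H(Y) = -[(11/12)·log₂(11/12) + (1/12)·log₂(1/12)]
  = 0.1151 + 0.2987
  = 0.4138 bits
H(X,Y) = -[(11/12)·log₂(11/12) + (1/12)·log₂(1/12)]
  = 0.1151 + 0.2987
  = 0.4138 bits

I(X;Y) = H(X) + H(Y) - H(X,Y)
  = 0.4138 + 0.4138 - 0.4138
  = 0.4138 bits

Yes. I(X;Y) = 0.4138 bits, which is > 0.1 bits.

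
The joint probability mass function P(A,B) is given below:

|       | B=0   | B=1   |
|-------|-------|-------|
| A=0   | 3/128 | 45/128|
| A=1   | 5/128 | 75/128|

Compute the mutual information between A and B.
Marginal P(A) (row sums):
  P(A=0) = 3/128 + 45/128 = 3/8
  P(A=1) = 5/128 + 75/128 = 5/8
Marginal P(B) (column sums):
  P(B=0) = 3/128 + 5/128 = 1/16
  P(B=1) = 45/128 + 75/128 = 15/16

H(A) = -[(3/8)·log₂(3/8) + (5/8)·log₂(5/8)]
  = 0.5306 + 0.4238
  = 0.9544 bits
H(B) = -[(1/16)·log₂(1/16) + (15/16)·log₂(15/16)]
  = 0.2500 + 0.0873
  = 0.3373 bits
H(A,B) = -[(3/128)·log₂(3/128) + (45/128)·log₂(45/128) + (5/128)·log₂(5/128) + (75/128)·log₂(75/128)]
  = 0.1269 + 0.5302 + 0.1827 + 0.4519
  = 1.2917 bits

I(A;B) = H(A) + H(B) - H(A,B)
  = 0.9544 + 0.3373 - 1.2917
  = 0.0000 bits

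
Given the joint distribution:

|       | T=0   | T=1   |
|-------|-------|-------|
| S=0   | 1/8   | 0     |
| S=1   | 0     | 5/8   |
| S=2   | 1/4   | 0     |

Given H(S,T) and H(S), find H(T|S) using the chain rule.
From the chain rule: H(S,T) = H(S) + H(T|S)
Therefore: H(T|S) = H(S,T) - H(S)

H(S,T) = -[(1/8)·log₂(1/8) + (5/8)·log₂(5/8) + (1/4)·log₂(1/4)]
  = 0.3750 + 0.4238 + 0.5000
  = 1.2988 bits
Marginal P(S) (row sums):
  P(S=0) = 1/8 + 0 = 1/8
  P(S=1) = 0 + 5/8 = 5/8
  P(S=2) = 1/4 + 0 = 1/4
H(S) = -[(1/8)·log₂(1/8) + (5/8)·log₂(5/8) + (1/4)·log₂(1/4)]
  = 0.3750 + 0.4238 + 0.5000
  = 1.2988 bits

H(T|S) = 1.2988 - 1.2988 = 0.0000 bits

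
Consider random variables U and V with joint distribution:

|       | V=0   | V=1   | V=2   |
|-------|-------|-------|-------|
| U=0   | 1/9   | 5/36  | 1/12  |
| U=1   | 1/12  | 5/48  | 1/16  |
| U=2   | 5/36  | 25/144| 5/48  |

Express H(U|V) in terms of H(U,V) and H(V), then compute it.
H(U|V) = H(U,V) - H(V)

Marginal P(V) (column sums):
  P(V=0) = 1/9 + 1/12 + 5/36 = 1/3
  P(V=1) = 5/36 + 5/48 + 25/144 = 5/12
  P(V=2) = 1/12 + 1/16 + 5/48 = 1/4

H(U,V) = -[(1/9)·log₂(1/9) + (5/36)·log₂(5/36) + (1/12)·log₂(1/12) + (1/12)·log₂(1/12) + (5/48)·log₂(5/48) + (1/16)·log₂(1/16) + (5/36)·log₂(5/36) + (25/144)·log₂(25/144) + (5/48)·log₂(5/48)]
  = 0.3522 + 0.3956 + 0.2987 + 0.2987 + 0.3399 + 0.2500 + 0.3956 + 0.4386 + 0.3399
  = 3.1092 bits
H(V) = -[(1/3)·log₂(1/3) + (5/12)·log₂(5/12) + (1/4)·log₂(1/4)]
  = 0.5283 + 0.5263 + 0.5000
  = 1.5546 bits

H(U|V) = 3.1092 - 1.5546 = 1.5546 bits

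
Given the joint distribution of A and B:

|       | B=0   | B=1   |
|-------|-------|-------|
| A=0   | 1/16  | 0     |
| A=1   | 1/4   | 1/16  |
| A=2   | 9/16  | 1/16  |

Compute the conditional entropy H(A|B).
Marginal P(B) (column sums):
  P(B=0) = 1/16 + 1/4 + 9/16 = 7/8
  P(B=1) = 0 + 1/16 + 1/16 = 1/8

H(A|B) = -Σ P(A,B)·log₂ P(A|B), where P(A|B) = P(A,B) / P(B)
  (cells with P(A,B) = 0 contribute 0)
  (A=0,B=0): P(A|B) = (1/16)/(7/8) = 1/14;  -(1/16)·log₂(1/14) = 0.2380
  (A=1,B=0): P(A|B) = (1/4)/(7/8) = 2/7;  -(1/4)·log₂(2/7) = 0.4518
  (A=1,B=1): P(A|B) = (1/16)/(1/8) = 1/2;  -(1/16)·log₂(1/2) = 0.0625
  (A=2,B=0): P(A|B) = (9/16)/(7/8) = 9/14;  -(9/16)·log₂(9/14) = 0.3586
  (A=2,B=1): P(A|B) = (1/16)/(1/8) = 1/2;  -(1/16)·log₂(1/2) = 0.0625
H(A|B) = 0.2380 + 0.4518 + 0.0625 + 0.3586 + 0.0625
  = 1.1734 bits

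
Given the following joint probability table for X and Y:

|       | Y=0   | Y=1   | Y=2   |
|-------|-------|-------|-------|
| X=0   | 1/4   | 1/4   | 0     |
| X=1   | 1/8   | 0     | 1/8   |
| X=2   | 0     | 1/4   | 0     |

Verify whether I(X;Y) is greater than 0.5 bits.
Marginal P(X) (row sums):
  P(X=0) = 1/4 + 1/4 + 0 = 1/2
  P(X=1) = 1/8 + 0 + 1/8 = 1/4
  P(X=2) = 0 + 1/4 + 0 = 1/4
Marginal P(Y) (column sums):
  P(Y=0) = 1/4 + 1/8 + 0 = 3/8
  P(Y=1) = 1/4 + 0 + 1/4 = 1/2
  P(Y=2) = 0 + 1/8 + 0 = 1/8

H(X) = -[(1/2)·log₂(1/2) + (1/4)·log₂(1/4) + (1/4)·log₂(1/4)]
  = 0.5000 + 0.5000 + 0.5000
  = 1.5000 bits
H(Y) = -[(3/8)·log₂(3/8) + (1/2)·log₂(1/2) + (1/8)·log₂(1/8)]
  = 0.5306 + 0.5000 + 0.3750
  = 1.4056 bits
H(X,Y) = -[(1/4)·log₂(1/4) + (1/4)·log₂(1/4) + (1/8)·log₂(1/8) + (1/8)·log₂(1/8) + (1/4)·log₂(1/4)]
  = 0.5000 + 0.5000 + 0.3750 + 0.3750 + 0.5000
  = 2.2500 bits

I(X;Y) = H(X) + H(Y) - H(X,Y)
  = 1.5000 + 1.4056 - 2.2500
  = 0.6556 bits

Yes. I(X;Y) = 0.6556 bits, which is > 0.5 bits.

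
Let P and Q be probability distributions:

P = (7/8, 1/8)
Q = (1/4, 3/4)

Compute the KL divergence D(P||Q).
D(P||Q) = Σ P(i) log₂(P(i)/Q(i))
  i=0: (7/8) × log₂((7/8)/(1/4)) = (7/8) × log₂(7/2) = 1.5814
  i=1: (1/8) × log₂((1/8)/(3/4)) = (1/8) × log₂(1/6) = -0.3231
D(P||Q) = 1.5814 - 0.3231
  = 1.2583 bits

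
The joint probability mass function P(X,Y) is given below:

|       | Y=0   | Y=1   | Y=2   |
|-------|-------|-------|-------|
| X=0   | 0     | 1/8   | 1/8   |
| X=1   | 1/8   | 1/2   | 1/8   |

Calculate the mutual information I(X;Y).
Marginal P(X) (row sums):
  P(X=0) = 0 + 1/8 + 1/8 = 1/4
  P(X=1) = 1/8 + 1/2 + 1/8 = 3/4
Marginal P(Y) (column sums):
  P(Y=0) = 0 + 1/8 = 1/8
  P(Y=1) = 1/8 + 1/2 = 5/8
  P(Y=2) = 1/8 + 1/8 = 1/4

H(X) = -[(1/4)·log₂(1/4) + (3/4)·log₂(3/4)]
  = 0.5000 + 0.3113
  = 0.8113 bits
H(Y) = -[(1/8)·log₂(1/8) + (5/8)·log₂(5/8) + (1/4)·log₂(1/4)]
  = 0.3750 + 0.4238 + 0.5000
  = 1.2988 bits
H(X,Y) = -[(1/8)·log₂(1/8) + (1/8)·log₂(1/8) + (1/8)·log₂(1/8) + (1/2)·log₂(1/2) + (1/8)·log₂(1/8)]
  = 0.3750 + 0.3750 + 0.3750 + 0.5000 + 0.3750
  = 2.0000 bits

I(X;Y) = H(X) + H(Y) - H(X,Y)
  = 0.8113 + 1.2988 - 2.0000
  = 0.1101 bits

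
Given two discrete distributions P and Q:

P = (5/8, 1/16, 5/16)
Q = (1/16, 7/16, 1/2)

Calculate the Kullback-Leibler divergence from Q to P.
D(P||Q) = Σ P(i) log₂(P(i)/Q(i))
  i=0: (5/8) × log₂((5/8)/(1/16)) = (5/8) × log₂(10) = 2.0762
  i=1: (1/16) × log₂((1/16)/(7/16)) = (1/16) × log₂(1/7) = -0.1755
  i=2: (5/16) × log₂((5/16)/(1/2)) = (5/16) × log₂(5/8) = -0.2119
D(P||Q) = 2.0762 - 0.1755 - 0.2119
  = 1.6888 bits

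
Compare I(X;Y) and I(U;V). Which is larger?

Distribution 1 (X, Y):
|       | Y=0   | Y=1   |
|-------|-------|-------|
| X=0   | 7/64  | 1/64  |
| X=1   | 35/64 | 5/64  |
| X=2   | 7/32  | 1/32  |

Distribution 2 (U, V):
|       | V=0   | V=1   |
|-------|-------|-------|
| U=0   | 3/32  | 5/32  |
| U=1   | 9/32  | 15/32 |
Distribution 1 (X, Y):
Marginal P(X) (row sums):
  P(X=0) = 7/64 + 1/64 = 1/8
  P(X=1) = 35/64 + 5/64 = 5/8
  P(X=2) = 7/32 + 1/32 = 1/4
Marginal P(Y) (column sums):
  P(Y=0) = 7/64 + 35/64 + 7/32 = 7/8
  P(Y=1) = 1/64 + 5/64 + 1/32 = 1/8

H(X) = -[(1/8)·log₂(1/8) + (5/8)·log₂(5/8) + (1/4)·log₂(1/4)]
  = 0.3750 + 0.4238 + 0.5000
  = 1.2988 bits
H(Y) = -[(7/8)·log₂(7/8) + (1/8)·log₂(1/8)]
  = 0.1686 + 0.3750
  = 0.5436 bits
H(X,Y) = -[(7/64)·log₂(7/64) + (1/64)·log₂(1/64) + (35/64)·log₂(35/64) + (5/64)·log₂(5/64) + (7/32)·log₂(7/32) + (1/32)·log₂(1/32)]
  = 0.3492 + 0.0938 + 0.4762 + 0.2873 + 0.4796 + 0.1563
  = 1.8424 bits

I(X;Y) = H(X) + H(Y) - H(X,Y)
  = 1.2988 + 0.5436 - 1.8424
  = 0.0000 bits

Distribution 2 (U, V):
Marginal P(U) (row sums):
  P(U=0) = 3/32 + 5/32 = 1/4
  P(U=1) = 9/32 + 15/32 = 3/4
Marginal P(V) (column sums):
  P(V=0) = 3/32 + 9/32 = 3/8
  P(V=1) = 5/32 + 15/32 = 5/8

H(U) = -[(1/4)·log₂(1/4) + (3/4)·log₂(3/4)]
  = 0.5000 + 0.3113
  = 0.8113 bits
H(V) = -[(3/8)·log₂(3/8) + (5/8)·log₂(5/8)]
  = 0.5306 + 0.4238
  = 0.9544 bits
H(U,V) = -[(3/32)·log₂(3/32) + (5/32)·log₂(5/32) + (9/32)·log₂(9/32) + (15/32)·log₂(15/32)]
  = 0.3202 + 0.4184 + 0.5147 + 0.5124
  = 1.7657 bits

I(U;V) = H(U) + H(V) - H(U,V)
  = 0.8113 + 0.9544 - 1.7657
  = 0.0000 bits

Both joint tables factor as the product of their marginals, so I(X;Y) = I(U;V) = 0 bits: neither is larger (both pairs are independent).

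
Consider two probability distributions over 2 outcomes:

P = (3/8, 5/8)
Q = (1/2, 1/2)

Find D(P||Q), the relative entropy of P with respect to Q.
D(P||Q) = Σ P(i) log₂(P(i)/Q(i))
  i=0: (3/8) × log₂((3/8)/(1/2)) = (3/8) × log₂(3/4) = -0.1556
  i=1: (5/8) × log₂((5/8)/(1/2)) = (5/8) × log₂(5/4) = 0.2012
D(P||Q) = -0.1556 + 0.2012
  = 0.0456 bits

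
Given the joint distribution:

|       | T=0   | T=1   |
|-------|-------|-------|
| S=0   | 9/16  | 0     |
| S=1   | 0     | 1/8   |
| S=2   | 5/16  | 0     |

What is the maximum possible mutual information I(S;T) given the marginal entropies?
The upper bound on mutual information is I(S;T) ≤ min(H(S), H(T)).

Marginal P(S) (row sums):
  P(S=0) = 9/16 + 0 = 9/16
  P(S=1) = 0 + 1/8 = 1/8
  P(S=2) = 5/16 + 0 = 5/16
Marginal P(T) (column sums):
  P(T=0) = 9/16 + 0 + 5/16 = 7/8
  P(T=1) = 0 + 1/8 + 0 = 1/8

H(S) = -[(9/16)·log₂(9/16) + (1/8)·log₂(1/8) + (5/16)·log₂(5/16)]
  = 0.4669 + 0.3750 + 0.5244
  = 1.3663 bits
H(T) = -[(7/8)·log₂(7/8) + (1/8)·log₂(1/8)]
  = 0.1686 + 0.3750
  = 0.5436 bits

Maximum possible I(S;T) = min(1.3663, 0.5436) = 0.5436 bits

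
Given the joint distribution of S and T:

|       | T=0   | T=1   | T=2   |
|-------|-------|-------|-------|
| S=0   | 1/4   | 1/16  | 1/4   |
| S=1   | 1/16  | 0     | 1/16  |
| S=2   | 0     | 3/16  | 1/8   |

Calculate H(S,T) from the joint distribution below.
H(S,T) = -Σ P(S,T) log₂ P(S,T), summed over the non-zero cells:
H(S,T) = -[(1/4)·log₂(1/4) + (1/16)·log₂(1/16) + (1/4)·log₂(1/4) + (1/16)·log₂(1/16) + (1/16)·log₂(1/16) + (3/16)·log₂(3/16) + (1/8)·log₂(1/8)]
  = 0.5000 + 0.2500 + 0.5000 + 0.2500 + 0.2500 + 0.4528 + 0.3750
  = 2.5778 bits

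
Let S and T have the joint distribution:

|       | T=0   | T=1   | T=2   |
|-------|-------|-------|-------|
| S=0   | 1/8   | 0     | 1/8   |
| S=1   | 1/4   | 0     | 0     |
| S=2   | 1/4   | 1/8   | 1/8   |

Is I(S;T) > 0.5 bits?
Marginal P(S) (row sums):
  P(S=0) = 1/8 + 0 + 1/8 = 1/4
  P(S=1) = 1/4 + 0 + 0 = 1/4
  P(S=2) = 1/4 + 1/8 + 1/8 = 1/2
Marginal P(T) (column sums):
  P(T=0) = 1/8 + 1/4 + 1/4 = 5/8
  P(T=1) = 0 + 0 + 1/8 = 1/8
  P(T=2) = 1/8 + 0 + 1/8 = 1/4

H(S) = -[(1/4)·log₂(1/4) + (1/4)·log₂(1/4) + (1/2)·log₂(1/2)]
  = 0.5000 + 0.5000 + 0.5000
  = 1.5000 bits
H(T) = -[(5/8)·log₂(5/8) + (1/8)·log₂(1/8) + (1/4)·log₂(1/4)]
  = 0.4238 + 0.3750 + 0.5000
  = 1.2988 bits
H(S,T) = -[(1/8)·log₂(1/8) + (1/8)·log₂(1/8) + (1/4)·log₂(1/4) + (1/4)·log₂(1/4) + (1/8)·log₂(1/8) + (1/8)·log₂(1/8)]
  = 0.3750 + 0.3750 + 0.5000 + 0.5000 + 0.3750 + 0.3750
  = 2.5000 bits

I(S;T) = H(S) + H(T) - H(S,T)
  = 1.5000 + 1.2988 - 2.5000
  = 0.2988 bits

No. I(S;T) = 0.2988 bits, which is ≤ 0.5 bits.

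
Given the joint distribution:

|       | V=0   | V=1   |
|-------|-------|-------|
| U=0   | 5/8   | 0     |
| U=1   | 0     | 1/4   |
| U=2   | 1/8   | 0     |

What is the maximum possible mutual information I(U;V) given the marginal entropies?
The upper bound on mutual information is I(U;V) ≤ min(H(U), H(V)).

Marginal P(U) (row sums):
  P(U=0) = 5/8 + 0 = 5/8
  P(U=1) = 0 + 1/4 = 1/4
  P(U=2) = 1/8 + 0 = 1/8
Marginal P(V) (column sums):
  P(V=0) = 5/8 + 0 + 1/8 = 3/4
  P(V=1) = 0 + 1/4 + 0 = 1/4

H(U) = -[(5/8)·log₂(5/8) + (1/4)·log₂(1/4) + (1/8)·log₂(1/8)]
  = 0.4238 + 0.5000 + 0.3750
  = 1.2988 bits
H(V) = -[(3/4)·log₂(3/4) + (1/4)·log₂(1/4)]
  = 0.3113 + 0.5000
  = 0.8113 bits

Maximum possible I(U;V) = min(1.2988, 0.8113) = 0.8113 bits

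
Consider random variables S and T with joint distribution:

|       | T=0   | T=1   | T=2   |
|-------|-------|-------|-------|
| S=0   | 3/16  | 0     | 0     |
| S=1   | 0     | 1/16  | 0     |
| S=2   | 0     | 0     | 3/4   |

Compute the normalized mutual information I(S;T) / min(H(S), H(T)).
Marginal P(S) (row sums):
  P(S=0) = 3/16 + 0 + 0 = 3/16
  P(S=1) = 0 + 1/16 + 0 = 1/16
  P(S=2) = 0 + 0 + 3/4 = 3/4
Marginal P(T) (column sums):
  P(T=0) = 3/16 + 0 + 0 = 3/16
  P(T=1) = 0 + 1/16 + 0 = 1/16
  P(T=2) = 0 + 0 + 3/4 = 3/4

H(S) = -[(3/16)·log₂(3/16) + (1/16)·log₂(1/16) + (3/4)·log₂(3/4)]
  = 0.4528 + 0.2500 + 0.3113
  = 1.0141 bits
H(T) = -[(3/16)·log₂(3/16) + (1/16)·log₂(1/16) + (3/4)·log₂(3/4)]
  = 0.4528 + 0.2500 + 0.3113
  = 1.0141 bits
H(S,T) = -[(3/16)·log₂(3/16) + (1/16)·log₂(1/16) + (3/4)·log₂(3/4)]
  = 0.4528 + 0.2500 + 0.3113
  = 1.0141 bits

I(S;T) = H(S) + H(T) - H(S,T)
  = 1.0141 + 1.0141 - 1.0141
  = 1.0141 bits

min(H(S), H(T)) = min(1.0141, 1.0141) = 1.0141 bits
Normalized MI = 1.0141 / 1.0141 = 1.0000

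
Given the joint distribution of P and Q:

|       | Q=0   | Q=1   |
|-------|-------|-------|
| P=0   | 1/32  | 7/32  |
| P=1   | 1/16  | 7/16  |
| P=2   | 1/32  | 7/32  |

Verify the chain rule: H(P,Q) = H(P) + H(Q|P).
Left side:
H(P,Q) = -[(1/32)·log₂(1/32) + (7/32)·log₂(7/32) + (1/16)·log₂(1/16) + (7/16)·log₂(7/16) + (1/32)·log₂(1/32) + (7/32)·log₂(7/32)]
  = 0.1563 + 0.4796 + 0.2500 + 0.5218 + 0.1563 + 0.4796
  = 2.0436 bits

Right side:
Marginal P(P) (row sums):
  P(P=0) = 1/32 + 7/32 = 1/4
  P(P=1) = 1/16 + 7/16 = 1/2
  P(P=2) = 1/32 + 7/32 = 1/4
H(P) = -[(1/4)·log₂(1/4) + (1/2)·log₂(1/2) + (1/4)·log₂(1/4)]
  = 0.5000 + 0.5000 + 0.5000
  = 1.5000 bits
H(Q|P) = -Σ P(P,Q)·log₂ P(Q|P), where P(Q|P) = P(P,Q) / P(P)
  (P=0,Q=0): P(Q|P) = (1/32)/(1/4) = 1/8;  -(1/32)·log₂(1/8) = 0.0938
  (P=0,Q=1): P(Q|P) = (7/32)/(1/4) = 7/8;  -(7/32)·log₂(7/8) = 0.0421
  (P=1,Q=0): P(Q|P) = (1/16)/(1/2) = 1/8;  -(1/16)·log₂(1/8) = 0.1875
  (P=1,Q=1): P(Q|P) = (7/16)/(1/2) = 7/8;  -(7/16)·log₂(7/8) = 0.0843
  (P=2,Q=0): P(Q|P) = (1/32)/(1/4) = 1/8;  -(1/32)·log₂(1/8) = 0.0938
  (P=2,Q=1): P(Q|P) = (7/32)/(1/4) = 7/8;  -(7/32)·log₂(7/8) = 0.0421
H(Q|P) = 0.0938 + 0.0421 + 0.1875 + 0.0843 + 0.0938 + 0.0421
  = 0.5436 bits
H(P) + H(Q|P) = 1.5000 + 0.5436 = 2.0436 bits

Both sides equal 2.0436 bits, so the chain rule holds ✓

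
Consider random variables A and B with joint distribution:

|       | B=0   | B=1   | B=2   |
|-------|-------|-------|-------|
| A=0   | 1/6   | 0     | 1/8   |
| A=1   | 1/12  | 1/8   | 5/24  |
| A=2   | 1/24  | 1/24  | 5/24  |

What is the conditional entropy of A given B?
Marginal P(B) (column sums):
  P(B=0) = 1/6 + 1/12 + 1/24 = 7/24
  P(B=1) = 0 + 1/8 + 1/24 = 1/6
  P(B=2) = 1/8 + 5/24 + 5/24 = 13/24

H(A|B) = -Σ P(A,B)·log₂ P(A|B), where P(A|B) = P(A,B) / P(B)
  (cells with P(A,B) = 0 contribute 0)
  (A=0,B=0): P(A|B) = (1/6)/(7/24) = 4/7;  -(1/6)·log₂(4/7) = 0.1346
  (A=0,B=2): P(A|B) = (1/8)/(13/24) = 3/13;  -(1/8)·log₂(3/13) = 0.2644
  (A=1,B=0): P(A|B) = (1/12)/(7/24) = 2/7;  -(1/12)·log₂(2/7) = 0.1506
  (A=1,B=1): P(A|B) = (1/8)/(1/6) = 3/4;  -(1/8)·log₂(3/4) = 0.0519
  (A=1,B=2): P(A|B) = (5/24)/(13/24) = 5/13;  -(5/24)·log₂(5/13) = 0.2872
  (A=2,B=0): P(A|B) = (1/24)/(7/24) = 1/7;  -(1/24)·log₂(1/7) = 0.1170
  (A=2,B=1): P(A|B) = (1/24)/(1/6) = 1/4;  -(1/24)·log₂(1/4) = 0.0833
  (A=2,B=2): P(A|B) = (5/24)/(13/24) = 5/13;  -(5/24)·log₂(5/13) = 0.2872
H(A|B) = 0.1346 + 0.2644 + 0.1506 + 0.0519 + 0.2872 + 0.1170 + 0.0833 + 0.2872
  = 1.3762 bits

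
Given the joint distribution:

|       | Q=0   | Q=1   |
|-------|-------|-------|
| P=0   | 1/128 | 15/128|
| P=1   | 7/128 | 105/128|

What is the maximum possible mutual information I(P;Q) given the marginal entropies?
The upper bound on mutual information is I(P;Q) ≤ min(H(P), H(Q)).

Marginal P(P) (row sums):
  P(P=0) = 1/128 + 15/128 = 1/8
  P(P=1) = 7/128 + 105/128 = 7/8
Marginal P(Q) (column sums):
  P(Q=0) = 1/128 + 7/128 = 1/16
  P(Q=1) = 15/128 + 105/128 = 15/16

H(P) = -[(1/8)·log₂(1/8) + (7/8)·log₂(7/8)]
  = 0.3750 + 0.1686
  = 0.5436 bits
H(Q) = -[(1/16)·log₂(1/16) + (15/16)·log₂(15/16)]
  = 0.2500 + 0.0873
  = 0.3373 bits

Maximum possible I(P;Q) = min(0.5436, 0.3373) = 0.3373 bits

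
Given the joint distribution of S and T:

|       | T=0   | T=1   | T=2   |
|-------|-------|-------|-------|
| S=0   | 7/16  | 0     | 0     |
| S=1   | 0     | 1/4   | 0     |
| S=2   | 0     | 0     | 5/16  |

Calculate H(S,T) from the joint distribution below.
H(S,T) = -Σ P(S,T) log₂ P(S,T), summed over the non-zero cells:
H(S,T) = -[(7/16)·log₂(7/16) + (1/4)·log₂(1/4) + (5/16)·log₂(5/16)]
  = 0.5218 + 0.5000 + 0.5244
  = 1.5462 bits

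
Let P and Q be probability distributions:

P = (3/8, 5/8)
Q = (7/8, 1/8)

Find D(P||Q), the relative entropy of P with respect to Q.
D(P||Q) = Σ P(i) log₂(P(i)/Q(i))
  i=0: (3/8) × log₂((3/8)/(7/8)) = (3/8) × log₂(3/7) = -0.4584
  i=1: (5/8) × log₂((5/8)/(1/8)) = (5/8) × log₂(5) = 1.4512
D(P||Q) = -0.4584 + 1.4512
  = 0.9928 bits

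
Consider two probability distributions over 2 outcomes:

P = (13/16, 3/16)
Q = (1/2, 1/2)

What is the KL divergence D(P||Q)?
D(P||Q) = Σ P(i) log₂(P(i)/Q(i))
  i=0: (13/16) × log₂((13/16)/(1/2)) = (13/16) × log₂(13/8) = 0.5691
  i=1: (3/16) × log₂((3/16)/(1/2)) = (3/16) × log₂(3/8) = -0.2653
D(P||Q) = 0.5691 - 0.2653
  = 0.3038 bits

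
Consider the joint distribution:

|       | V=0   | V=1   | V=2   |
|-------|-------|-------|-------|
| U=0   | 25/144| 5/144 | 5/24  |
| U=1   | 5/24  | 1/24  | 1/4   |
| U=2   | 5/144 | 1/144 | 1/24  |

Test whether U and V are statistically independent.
Marginal P(U) (row sums):
  P(U=0) = 25/144 + 5/144 + 5/24 = 5/12
  P(U=1) = 5/24 + 1/24 + 1/4 = 1/2
  P(U=2) = 5/144 + 1/144 + 1/24 = 1/12
Marginal P(V) (column sums):
  P(V=0) = 25/144 + 5/24 + 5/144 = 5/12
  P(V=1) = 5/144 + 1/24 + 1/144 = 1/12
  P(V=2) = 5/24 + 1/4 + 1/24 = 1/2

U and V are independent iff P(U=i,V=j) = P(U=i)·P(V=j) for every cell.
  P(U=0)·P(V=0) = 5/12 × 5/12 = 25/144 = P(U=0,V=0) ✓
  P(U=0)·P(V=1) = 5/12 × 1/12 = 5/144 = P(U=0,V=1) ✓
  P(U=0)·P(V=2) = 5/12 × 1/2 = 5/24 = P(U=0,V=2) ✓
  P(U=1)·P(V=0) = 1/2 × 5/12 = 5/24 = P(U=1,V=0) ✓
  P(U=1)·P(V=1) = 1/2 × 1/12 = 1/24 = P(U=1,V=1) ✓
  P(U=1)·P(V=2) = 1/2 × 1/2 = 1/4 = P(U=1,V=2) ✓
  P(U=2)·P(V=0) = 1/12 × 5/12 = 5/144 = P(U=2,V=0) ✓
  P(U=2)·P(V=1) = 1/12 × 1/12 = 1/144 = P(U=2,V=1) ✓
  P(U=2)·P(V=2) = 1/12 × 1/2 = 1/24 = P(U=2,V=2) ✓

Yes, U and V are independent: every cell factors, so I(U;V) = 0 bits.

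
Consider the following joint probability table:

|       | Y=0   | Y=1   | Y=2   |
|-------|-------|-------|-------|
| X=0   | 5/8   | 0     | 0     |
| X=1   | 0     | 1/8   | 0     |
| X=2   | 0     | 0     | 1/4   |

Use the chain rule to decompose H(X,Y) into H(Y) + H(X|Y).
By the chain rule: H(X,Y) = H(Y) + H(X|Y)

Marginal P(Y) (column sums):
  P(Y=0) = 5/8 + 0 + 0 = 5/8
  P(Y=1) = 0 + 1/8 + 0 = 1/8
  P(Y=2) = 0 + 0 + 1/4 = 1/4
H(Y) = -[(5/8)·log₂(5/8) + (1/8)·log₂(1/8) + (1/4)·log₂(1/4)]
  = 0.4238 + 0.3750 + 0.5000
  = 1.2988 bits
H(X|Y) = -Σ P(X,Y)·log₂ P(X|Y), where P(X|Y) = P(X,Y) / P(Y)
  (cells with P(X,Y) = 0 contribute 0)
  (X=0,Y=0): P(X|Y) = (5/8)/(5/8) = 1;  -(5/8)·log₂(1) = 0.0000
  (X=1,Y=1): P(X|Y) = (1/8)/(1/8) = 1;  -(1/8)·log₂(1) = 0.0000
  (X=2,Y=2): P(X|Y) = (1/4)/(1/4) = 1;  -(1/4)·log₂(1) = 0.0000
H(X|Y) = 0.0000 + 0.0000 + 0.0000
  = 0.0000 bits

H(X,Y) = H(Y) + H(X|Y) = 1.2988 + 0.0000 = 1.2988 bits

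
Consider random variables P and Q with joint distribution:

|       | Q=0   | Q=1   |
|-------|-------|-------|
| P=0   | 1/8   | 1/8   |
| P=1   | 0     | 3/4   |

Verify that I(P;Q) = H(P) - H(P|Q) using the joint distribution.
Left side, from I(P;Q) = H(P) + H(Q) - H(P,Q):
Marginal P(P) (row sums):
  P(P=0) = 1/8 + 1/8 = 1/4
  P(P=1) = 0 + 3/4 = 3/4
Marginal P(Q) (column sums):
  P(Q=0) = 1/8 + 0 = 1/8
  P(Q=1) = 1/8 + 3/4 = 7/8

H(P) = -[(1/4)·log₂(1/4) + (3/4)·log₂(3/4)]
  = 0.5000 + 0.3113
  = 0.8113 bits
H(Q) = -[(1/8)·log₂(1/8) + (7/8)·log₂(7/8)]
  = 0.3750 + 0.1686
  = 0.5436 bits
H(P,Q) = -[(1/8)·log₂(1/8) + (1/8)·log₂(1/8) + (3/4)·log₂(3/4)]
  = 0.3750 + 0.3750 + 0.3113
  = 1.0613 bits

I(P;Q) = H(P) + H(Q) - H(P,Q)
  = 0.8113 + 0.5436 - 1.0613
  = 0.2936 bits

Right side, with H(P|Q) computed directly from the conditional probabilities:
H(P|Q) = -Σ P(P,Q)·log₂ P(P|Q), where P(P|Q) = P(P,Q) / P(Q)
  (cells with P(P,Q) = 0 contribute 0)
  (P=0,Q=0): P(P|Q) = (1/8)/(1/8) = 1;  -(1/8)·log₂(1) = 0.0000
  (P=0,Q=1): P(P|Q) = (1/8)/(7/8) = 1/7;  -(1/8)·log₂(1/7) = 0.3509
  (P=1,Q=1): P(P|Q) = (3/4)/(7/8) = 6/7;  -(3/4)·log₂(6/7) = 0.1668
H(P|Q) = 0.0000 + 0.3509 + 0.1668
  = 0.5177 bits
H(P) - H(P|Q) = 0.8113 - 0.5177 = 0.2936 bits

Both sides equal 0.2936 bits, so I(P;Q) = H(P) - H(P|Q) ✓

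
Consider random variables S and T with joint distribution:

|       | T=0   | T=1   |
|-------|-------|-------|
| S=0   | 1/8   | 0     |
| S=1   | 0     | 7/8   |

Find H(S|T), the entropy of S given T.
Marginal P(T) (column sums):
  P(T=0) = 1/8 + 0 = 1/8
  P(T=1) = 0 + 7/8 = 7/8

H(S|T) = -Σ P(S,T)·log₂ P(S|T), where P(S|T) = P(S,T) / P(T)
  (cells with P(S,T) = 0 contribute 0)
  (S=0,T=0): P(S|T) = (1/8)/(1/8) = 1;  -(1/8)·log₂(1) = 0.0000
  (S=1,T=1): P(S|T) = (7/8)/(7/8) = 1;  -(7/8)·log₂(1) = 0.0000
H(S|T) = 0.0000 + 0.0000
  = 0.0000 bits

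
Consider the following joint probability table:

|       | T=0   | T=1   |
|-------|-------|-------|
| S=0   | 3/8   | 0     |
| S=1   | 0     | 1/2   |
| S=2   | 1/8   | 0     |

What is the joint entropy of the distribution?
H(S,T) = -Σ P(S,T) log₂ P(S,T), summed over the non-zero cells:
H(S,T) = -[(3/8)·log₂(3/8) + (1/2)·log₂(1/2) + (1/8)·log₂(1/8)]
  = 0.5306 + 0.5000 + 0.3750
  = 1.4056 bits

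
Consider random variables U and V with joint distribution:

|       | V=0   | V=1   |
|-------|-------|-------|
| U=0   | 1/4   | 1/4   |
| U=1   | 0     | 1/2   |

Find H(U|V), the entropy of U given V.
Marginal P(V) (column sums):
  P(V=0) = 1/4 + 0 = 1/4
  P(V=1) = 1/4 + 1/2 = 3/4

H(U|V) = -Σ P(U,V)·log₂ P(U|V), where P(U|V) = P(U,V) / P(V)
  (cells with P(U,V) = 0 contribute 0)
  (U=0,V=0): P(U|V) = (1/4)/(1/4) = 1;  -(1/4)·log₂(1) = 0.0000
  (U=0,V=1): P(U|V) = (1/4)/(3/4) = 1/3;  -(1/4)·log₂(1/3) = 0.3962
  (U=1,V=1): P(U|V) = (1/2)/(3/4) = 2/3;  -(1/2)·log₂(2/3) = 0.2925
H(U|V) = 0.0000 + 0.3962 + 0.2925
  = 0.6887 bits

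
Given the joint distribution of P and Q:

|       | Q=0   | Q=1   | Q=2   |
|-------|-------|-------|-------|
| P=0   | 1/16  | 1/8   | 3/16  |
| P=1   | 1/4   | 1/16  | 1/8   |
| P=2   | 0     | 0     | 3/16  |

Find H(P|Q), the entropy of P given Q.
Marginal P(Q) (column sums):
  P(Q=0) = 1/16 + 1/4 + 0 = 5/16
  P(Q=1) = 1/8 + 1/16 + 0 = 3/16
  P(Q=2) = 3/16 + 1/8 + 3/16 = 1/2

H(P|Q) = -Σ P(P,Q)·log₂ P(P|Q), where P(P|Q) = P(P,Q) / P(Q)
  (cells with P(P,Q) = 0 contribute 0)
  (P=0,Q=0): P(P|Q) = (1/16)/(5/16) = 1/5;  -(1/16)·log₂(1/5) = 0.1451
  (P=0,Q=1): P(P|Q) = (1/8)/(3/16) = 2/3;  -(1/8)·log₂(2/3) = 0.0731
  (P=0,Q=2): P(P|Q) = (3/16)/(1/2) = 3/8;  -(3/16)·log₂(3/8) = 0.2653
  (P=1,Q=0): P(P|Q) = (1/4)/(5/16) = 4/5;  -(1/4)·log₂(4/5) = 0.0805
  (P=1,Q=1): P(P|Q) = (1/16)/(3/16) = 1/3;  -(1/16)·log₂(1/3) = 0.0991
  (P=1,Q=2): P(P|Q) = (1/8)/(1/2) = 1/4;  -(1/8)·log₂(1/4) = 0.2500
  (P=2,Q=2): P(P|Q) = (3/16)/(1/2) = 3/8;  -(3/16)·log₂(3/8) = 0.2653
H(P|Q) = 0.1451 + 0.0731 + 0.2653 + 0.0805 + 0.0991 + 0.2500 + 0.2653
  = 1.1784 bits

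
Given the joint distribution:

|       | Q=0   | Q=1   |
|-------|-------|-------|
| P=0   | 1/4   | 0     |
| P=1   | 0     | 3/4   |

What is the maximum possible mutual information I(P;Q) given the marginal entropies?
The upper bound on mutual information is I(P;Q) ≤ min(H(P), H(Q)).

Marginal P(P) (row sums):
  P(P=0) = 1/4 + 0 = 1/4
  P(P=1) = 0 + 3/4 = 3/4
Marginal P(Q) (column sums):
  P(Q=0) = 1/4 + 0 = 1/4
  P(Q=1) = 0 + 3/4 = 3/4

H(P) = -[(1/4)·log₂(1/4) + (3/4)·log₂(3/4)]
  = 0.5000 + 0.3113
  = 0.8113 bits
H(Q) = -[(1/4)·log₂(1/4) + (3/4)·log₂(3/4)]
  = 0.5000 + 0.3113
  = 0.8113 bits

Maximum possible I(P;Q) = min(0.8113, 0.8113) = 0.8113 bits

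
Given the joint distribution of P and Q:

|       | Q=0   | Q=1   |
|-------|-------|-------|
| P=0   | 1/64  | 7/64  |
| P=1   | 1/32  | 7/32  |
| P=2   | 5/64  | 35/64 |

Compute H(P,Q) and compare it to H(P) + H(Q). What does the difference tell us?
Marginal P(P) (row sums):
  P(P=0) = 1/64 + 7/64 = 1/8
  P(P=1) = 1/32 + 7/32 = 1/4
  P(P=2) = 5/64 + 35/64 = 5/8
Marginal P(Q) (column sums):
  P(Q=0) = 1/64 + 1/32 + 5/64 = 1/8
  P(Q=1) = 7/64 + 7/32 + 35/64 = 7/8

H(P,Q) = -[(1/64)·log₂(1/64) + (7/64)·log₂(7/64) + (1/32)·log₂(1/32) + (7/32)·log₂(7/32) + (5/64)·log₂(5/64) + (35/64)·log₂(35/64)]
  = 0.0938 + 0.3492 + 0.1563 + 0.4796 + 0.2873 + 0.4762
  = 1.8424 bits
H(P) = -[(1/8)·log₂(1/8) + (1/4)·log₂(1/4) + (5/8)·log₂(5/8)]
  = 0.3750 + 0.5000 + 0.4238
  = 1.2988 bits
H(Q) = -[(1/8)·log₂(1/8) + (7/8)·log₂(7/8)]
  = 0.3750 + 0.1686
  = 0.5436 bits

H(P) + H(Q) = 1.2988 + 0.5436 = 1.8424 bits
Difference: H(P) + H(Q) - H(P,Q) = 1.8424 - 1.8424 = 0.0000 bits = I(P;Q)

The difference is the mutual information; it is 0 here, so P and Q are independent (the joint entropy equals the sum of the marginal entropies).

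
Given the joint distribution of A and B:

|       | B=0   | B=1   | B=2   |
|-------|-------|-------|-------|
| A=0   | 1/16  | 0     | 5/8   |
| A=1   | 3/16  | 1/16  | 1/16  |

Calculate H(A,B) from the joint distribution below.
H(A,B) = -Σ P(A,B) log₂ P(A,B), summed over the non-zero cells:
H(A,B) = -[(1/16)·log₂(1/16) + (5/8)·log₂(5/8) + (3/16)·log₂(3/16) + (1/16)·log₂(1/16) + (1/16)·log₂(1/16)]
  = 0.2500 + 0.4238 + 0.4528 + 0.2500 + 0.2500
  = 1.6266 bits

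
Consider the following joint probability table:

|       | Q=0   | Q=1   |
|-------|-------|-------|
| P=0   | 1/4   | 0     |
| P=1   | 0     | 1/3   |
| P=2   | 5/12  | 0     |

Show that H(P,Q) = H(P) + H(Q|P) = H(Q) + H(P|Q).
Marginal P(P) (row sums):
  P(P=0) = 1/4 + 0 = 1/4
  P(P=1) = 0 + 1/3 = 1/3
  P(P=2) = 5/12 + 0 = 5/12
Marginal P(Q) (column sums):
  P(Q=0) = 1/4 + 0 + 5/12 = 2/3
  P(Q=1) = 0 + 1/3 + 0 = 1/3

Decomposition 1: H(P) + H(Q|P)
H(P) = -[(1/4)·log₂(1/4) + (1/3)·log₂(1/3) + (5/12)·log₂(5/12)]
  = 0.5000 + 0.5283 + 0.5263
  = 1.5546 bits
H(Q|P) = -Σ P(P,Q)·log₂ P(Q|P), where P(Q|P) = P(P,Q) / P(P)
  (cells with P(P,Q) = 0 contribute 0)
  (P=0,Q=0): P(Q|P) = (1/4)/(1/4) = 1;  -(1/4)·log₂(1) = 0.0000
  (P=1,Q=1): P(Q|P) = (1/3)/(1/3) = 1;  -(1/3)·log₂(1) = 0.0000
  (P=2,Q=0): P(Q|P) = (5/12)/(5/12) = 1;  -(5/12)·log₂(1) = 0.0000
H(Q|P) = 0.0000 + 0.0000 + 0.0000
  = 0.0000 bits
H(P) + H(Q|P) = 1.5546 + 0.0000 = 1.5546 bits

Decomposition 2: H(Q) + H(P|Q)
H(Q) = -[(2/3)·log₂(2/3) + (1/3)·log₂(1/3)]
  = 0.3900 + 0.5283
  = 0.9183 bits
H(P|Q) = -Σ P(P,Q)·log₂ P(P|Q), where P(P|Q) = P(P,Q) / P(Q)
  (cells with P(P,Q) = 0 contribute 0)
  (P=0,Q=0): P(P|Q) = (1/4)/(2/3) = 3/8;  -(1/4)·log₂(3/8) = 0.3538
  (P=1,Q=1): P(P|Q) = (1/3)/(1/3) = 1;  -(1/3)·log₂(1) = 0.0000
  (P=2,Q=0): P(P|Q) = (5/12)/(2/3) = 5/8;  -(5/12)·log₂(5/8) = 0.2825
H(P|Q) = 0.3538 + 0.0000 + 0.2825
  = 0.6363 bits
H(Q) + H(P|Q) = 0.9183 + 0.6363 = 1.5546 bits

Direct computation of the joint entropy:
H(P,Q) = -[(1/4)·log₂(1/4) + (1/3)·log₂(1/3) + (5/12)·log₂(5/12)]
  = 0.5000 + 0.5283 + 0.5263
  = 1.5546 bits

All three agree: H(P,Q) = 1.5546 bits ✓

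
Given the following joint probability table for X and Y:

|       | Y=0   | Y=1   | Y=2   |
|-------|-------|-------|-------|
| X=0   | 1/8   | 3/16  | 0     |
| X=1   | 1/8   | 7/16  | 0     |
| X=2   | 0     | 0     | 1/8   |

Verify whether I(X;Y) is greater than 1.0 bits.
Marginal P(X) (row sums):
  P(X=0) = 1/8 + 3/16 + 0 = 5/16
  P(X=1) = 1/8 + 7/16 + 0 = 9/16
  P(X=2) = 0 + 0 + 1/8 = 1/8
Marginal P(Y) (column sums):
  P(Y=0) = 1/8 + 1/8 + 0 = 1/4
  P(Y=1) = 3/16 + 7/16 + 0 = 5/8
  P(Y=2) = 0 + 0 + 1/8 = 1/8

H(X) = -[(5/16)·log₂(5/16) + (9/16)·log₂(9/16) + (1/8)·log₂(1/8)]
  = 0.5244 + 0.4669 + 0.3750
  = 1.3663 bits
H(Y) = -[(1/4)·log₂(1/4) + (5/8)·log₂(5/8) + (1/8)·log₂(1/8)]
  = 0.5000 + 0.4238 + 0.3750
  = 1.2988 bits
H(X,Y) = -[(1/8)·log₂(1/8) + (3/16)·log₂(3/16) + (1/8)·log₂(1/8) + (7/16)·log₂(7/16) + (1/8)·log₂(1/8)]
  = 0.3750 + 0.4528 + 0.3750 + 0.5218 + 0.3750
  = 2.0996 bits

I(X;Y) = H(X) + H(Y) - H(X,Y)
  = 1.3663 + 1.2988 - 2.0996
  = 0.5655 bits

No. I(X;Y) = 0.5655 bits, which is ≤ 1.0 bits.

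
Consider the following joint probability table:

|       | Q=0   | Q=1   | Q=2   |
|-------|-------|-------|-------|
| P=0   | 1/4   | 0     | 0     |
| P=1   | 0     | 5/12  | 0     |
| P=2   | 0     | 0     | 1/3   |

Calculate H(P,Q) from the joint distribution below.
H(P,Q) = -Σ P(P,Q) log₂ P(P,Q), summed over the non-zero cells:
H(P,Q) = -[(1/4)·log₂(1/4) + (5/12)·log₂(5/12) + (1/3)·log₂(1/3)]
  = 0.5000 + 0.5263 + 0.5283
  = 1.5546 bits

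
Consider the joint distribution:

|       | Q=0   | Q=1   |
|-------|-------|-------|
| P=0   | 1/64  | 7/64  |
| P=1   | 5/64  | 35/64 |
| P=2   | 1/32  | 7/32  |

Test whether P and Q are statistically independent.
Marginal P(P) (row sums):
  P(P=0) = 1/64 + 7/64 = 1/8
  P(P=1) = 5/64 + 35/64 = 5/8
  P(P=2) = 1/32 + 7/32 = 1/4
Marginal P(Q) (column sums):
  P(Q=0) = 1/64 + 5/64 + 1/32 = 1/8
  P(Q=1) = 7/64 + 35/64 + 7/32 = 7/8

P and Q are independent iff P(P=i,Q=j) = P(P=i)·P(Q=j) for every cell.
  P(P=0)·P(Q=0) = 1/8 × 1/8 = 1/64 = P(P=0,Q=0) ✓
  P(P=0)·P(Q=1) = 1/8 × 7/8 = 7/64 = P(P=0,Q=1) ✓
  P(P=1)·P(Q=0) = 5/8 × 1/8 = 5/64 = P(P=1,Q=0) ✓
  P(P=1)·P(Q=1) = 5/8 × 7/8 = 35/64 = P(P=1,Q=1) ✓
  P(P=2)·P(Q=0) = 1/4 × 1/8 = 1/32 = P(P=2,Q=0) ✓
  P(P=2)·P(Q=1) = 1/4 × 7/8 = 7/32 = P(P=2,Q=1) ✓

Yes, P and Q are independent: every cell factors, so I(P;Q) = 0 bits.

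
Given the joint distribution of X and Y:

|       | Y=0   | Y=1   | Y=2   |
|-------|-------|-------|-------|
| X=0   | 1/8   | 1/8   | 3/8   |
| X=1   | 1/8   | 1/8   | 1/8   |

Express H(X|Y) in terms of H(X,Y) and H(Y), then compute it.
H(X|Y) = H(X,Y) - H(Y)

Marginal P(Y) (column sums):
  P(Y=0) = 1/8 + 1/8 = 1/4
  P(Y=1) = 1/8 + 1/8 = 1/4
  P(Y=2) = 3/8 + 1/8 = 1/2

H(X,Y) = -[(1/8)·log₂(1/8) + (1/8)·log₂(1/8) + (3/8)·log₂(3/8) + (1/8)·log₂(1/8) + (1/8)·log₂(1/8) + (1/8)·log₂(1/8)]
  = 0.3750 + 0.3750 + 0.5306 + 0.3750 + 0.3750 + 0.3750
  = 2.4056 bits
H(Y) = -[(1/4)·log₂(1/4) + (1/4)·log₂(1/4) + (1/2)·log₂(1/2)]
  = 0.5000 + 0.5000 + 0.5000
  = 1.5000 bits

H(X|Y) = 2.4056 - 1.5000 = 0.9056 bits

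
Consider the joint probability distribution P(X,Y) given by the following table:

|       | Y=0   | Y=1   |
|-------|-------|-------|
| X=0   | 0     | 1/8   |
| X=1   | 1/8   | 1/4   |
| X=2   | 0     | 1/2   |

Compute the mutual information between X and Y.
Marginal P(X) (row sums):
  P(X=0) = 0 + 1/8 = 1/8
  P(X=1) = 1/8 + 1/4 = 3/8
  P(X=2) = 0 + 1/2 = 1/2
Marginal P(Y) (column sums):
  P(Y=0) = 0 + 1/8 + 0 = 1/8
  P(Y=1) = 1/8 + 1/4 + 1/2 = 7/8

H(X) = -[(1/8)·log₂(1/8) + (3/8)·log₂(3/8) + (1/2)·log₂(1/2)]
  = 0.3750 + 0.5306 + 0.5000
  = 1.4056 bits
H(Y) = -[(1/8)·log₂(1/8) + (7/8)·log₂(7/8)]
  = 0.3750 + 0.1686
  = 0.5436 bits
H(X,Y) = -[(1/8)·log₂(1/8) + (1/8)·log₂(1/8) + (1/4)·log₂(1/4) + (1/2)·log₂(1/2)]
  = 0.3750 + 0.3750 + 0.5000 + 0.5000
  = 1.7500 bits

I(X;Y) = H(X) + H(Y) - H(X,Y)
  = 1.4056 + 0.5436 - 1.7500
  = 0.1992 bits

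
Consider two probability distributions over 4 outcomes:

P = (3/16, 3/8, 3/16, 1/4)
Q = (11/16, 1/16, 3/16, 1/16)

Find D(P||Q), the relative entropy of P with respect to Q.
D(P||Q) = Σ P(i) log₂(P(i)/Q(i))
  i=0: (3/16) × log₂((3/16)/(11/16)) = (3/16) × log₂(3/11) = -0.3515
  i=1: (3/8) × log₂((3/8)/(1/16)) = (3/8) × log₂(6) = 0.9694
  i=2: (3/16) × log₂((3/16)/(3/16)) = (3/16) × log₂(1) = 0.0000
  i=3: (1/4) × log₂((1/4)/(1/16)) = (1/4) × log₂(4) = 0.5000
D(P||Q) = -0.3515 + 0.9694 + 0.0000 + 0.5000
  = 1.1179 bits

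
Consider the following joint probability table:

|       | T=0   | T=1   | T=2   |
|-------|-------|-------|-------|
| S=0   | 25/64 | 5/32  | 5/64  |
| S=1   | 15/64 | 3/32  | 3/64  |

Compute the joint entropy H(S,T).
H(S,T) = -Σ P(S,T) log₂ P(S,T), summed over the non-zero cells:
H(S,T) = -[(25/64)·log₂(25/64) + (5/32)·log₂(5/32) + (5/64)·log₂(5/64) + (15/64)·log₂(15/64) + (3/32)·log₂(3/32) + (3/64)·log₂(3/64)]
  = 0.5297 + 0.4184 + 0.2873 + 0.4906 + 0.3202 + 0.2070
  = 2.2532 bits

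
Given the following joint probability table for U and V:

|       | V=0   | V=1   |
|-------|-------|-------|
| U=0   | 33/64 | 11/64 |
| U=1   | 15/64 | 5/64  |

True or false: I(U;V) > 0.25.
Marginal P(U) (row sums):
  P(U=0) = 33/64 + 11/64 = 11/16
  P(U=1) = 15/64 + 5/64 = 5/16
Marginal P(V) (column sums):
  P(V=0) = 33/64 + 15/64 = 3/4
  P(V=1) = 11/64 + 5/64 = 1/4

H(U) = -[(11/16)·log₂(11/16) + (5/16)·log₂(5/16)]
  = 0.3716 + 0.5244
  = 0.8960 bits
H(V) = -[(3/4)·log₂(3/4) + (1/4)·log₂(1/4)]
  = 0.3113 + 0.5000
  = 0.8113 bits
H(U,V) = -[(33/64)·log₂(33/64) + (11/64)·log₂(11/64) + (15/64)·log₂(15/64) + (5/64)·log₂(5/64)]
  = 0.4927 + 0.4367 + 0.4906 + 0.2873
  = 1.7073 bits

I(U;V) = H(U) + H(V) - H(U,V)
  = 0.8960 + 0.8113 - 1.7073
  = 0.0000 bits

False. I(U;V) = 0.0000 bits, which is ≤ 0.25 bits.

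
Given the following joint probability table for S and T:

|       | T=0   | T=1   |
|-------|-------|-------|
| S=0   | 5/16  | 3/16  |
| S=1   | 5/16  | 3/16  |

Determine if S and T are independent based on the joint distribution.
Marginal P(S) (row sums):
  P(S=0) = 5/16 + 3/16 = 1/2
  P(S=1) = 5/16 + 3/16 = 1/2
Marginal P(T) (column sums):
  P(T=0) = 5/16 + 5/16 = 5/8
  P(T=1) = 3/16 + 3/16 = 3/8

S and T are independent iff P(S=i,T=j) = P(S=i)·P(T=j) for every cell.
  P(S=0)·P(T=0) = 1/2 × 5/8 = 5/16 = P(S=0,T=0) ✓
  P(S=0)·P(T=1) = 1/2 × 3/8 = 3/16 = P(S=0,T=1) ✓
  P(S=1)·P(T=0) = 1/2 × 5/8 = 5/16 = P(S=1,T=0) ✓
  P(S=1)·P(T=1) = 1/2 × 3/8 = 3/16 = P(S=1,T=1) ✓

Yes, S and T are independent: every cell factors, so I(S;T) = 0 bits.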